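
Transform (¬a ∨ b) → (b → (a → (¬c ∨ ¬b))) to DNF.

(¬a ∨ b) → (b → (a → (¬c ∨ ¬b)))
⇔ ¬(¬a ∨ b) ∨ (b → (a → (¬c ∨ ¬b)))   — eliminate →
⇔ ¬(¬a ∨ b) ∨ ¬b ∨ (a → (¬c ∨ ¬b))   — eliminate →
⇔ ¬(¬a ∨ b) ∨ ¬b ∨ ¬a ∨ ¬c ∨ ¬b   — eliminate →
⇔ (¬¬a ∧ ¬b) ∨ ¬b ∨ ¬a ∨ ¬c ∨ ¬b   — De Morgan
⇔ (a ∧ ¬b) ∨ ¬b ∨ ¬a ∨ ¬c ∨ ¬b   — double negation
⇔ ¬b ∨ ¬a ∨ ¬c   — simplify

¬b ∨ ¬a ∨ ¬c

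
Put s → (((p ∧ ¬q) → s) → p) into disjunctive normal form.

¬s ∨ p

s → (((p ∧ ¬q) → s) → p)
= ¬s ∨ (((p ∧ ¬q) → s) → p)   [eliminate →]
= ¬s ∨ ¬((p ∧ ¬q) → s) ∨ p   [eliminate →]
= ¬s ∨ ¬(¬(p ∧ ¬q) ∨ s) ∨ p   [eliminate →]
= ¬s ∨ (¬¬(p ∧ ¬q) ∧ ¬s) ∨ p   [De Morgan]
= ¬s ∨ (p ∧ ¬q ∧ ¬s) ∨ p   [double negation]
= ¬s ∨ p   [simplify]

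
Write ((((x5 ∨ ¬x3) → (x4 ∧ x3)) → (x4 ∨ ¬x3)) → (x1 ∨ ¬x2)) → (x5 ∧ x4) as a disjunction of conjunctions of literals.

((((x5 ∨ ¬x3) → (x4 ∧ x3)) → (x4 ∨ ¬x3)) → (x1 ∨ ¬x2)) → (x5 ∧ x4)
≡ ¬((((x5 ∨ ¬x3) → (x4 ∧ x3)) → (x4 ∨ ¬x3)) → (x1 ∨ ¬x2)) ∨ (x5 ∧ x4)   — eliminate →
≡ ¬(¬(((x5 ∨ ¬x3) → (x4 ∧ x3)) → (x4 ∨ ¬x3)) ∨ x1 ∨ ¬x2) ∨ (x5 ∧ x4)   — eliminate →
≡ ¬(¬(¬((x5 ∨ ¬x3) → (x4 ∧ x3)) ∨ x4 ∨ ¬x3) ∨ x1 ∨ ¬x2) ∨ (x5 ∧ x4)   — eliminate →
≡ ¬(¬(¬(¬(x5 ∨ ¬x3) ∨ (x4 ∧ x3)) ∨ x4 ∨ ¬x3) ∨ x1 ∨ ¬x2) ∨ (x5 ∧ x4)   — eliminate →
≡ (¬¬(¬(¬(x5 ∨ ¬x3) ∨ (x4 ∧ x3)) ∨ x4 ∨ ¬x3) ∧ ¬x1 ∧ ¬¬x2) ∨ (x5 ∧ x4)   — De Morgan
≡ ((¬(¬(x5 ∨ ¬x3) ∨ (x4 ∧ x3)) ∨ x4 ∨ ¬x3) ∧ ¬x1 ∧ ¬¬x2) ∨ (x5 ∧ x4)   — double negation
≡ (((¬¬(x5 ∨ ¬x3) ∧ ¬(x4 ∧ x3)) ∨ x4 ∨ ¬x3) ∧ ¬x1 ∧ ¬¬x2) ∨ (x5 ∧ x4)   — De Morgan
≡ ((((x5 ∨ ¬x3) ∧ ¬(x4 ∧ x3)) ∨ x4 ∨ ¬x3) ∧ ¬x1 ∧ ¬¬x2) ∨ (x5 ∧ x4)   — double negation
≡ ((((x5 ∨ ¬x3) ∧ (¬x4 ∨ ¬x3)) ∨ x4 ∨ ¬x3) ∧ ¬x1 ∧ ¬¬x2) ∨ (x5 ∧ x4)   — De Morgan
≡ ((((x5 ∨ ¬x3) ∧ (¬x4 ∨ ¬x3)) ∨ x4 ∨ ¬x3) ∧ ¬x1 ∧ x2) ∨ (x5 ∧ x4)   — double negation
≡ (x5 ∧ ¬x4 ∧ ¬x1 ∧ x2) ∨ (x5 ∧ ¬x3 ∧ ¬x1 ∧ x2) ∨ (¬x3 ∧ ¬x4 ∧ ¬x1 ∧ x2) ∨ (¬x3 ∧ ¬x3 ∧ ¬x1 ∧ x2) ∨ (x4 ∧ ¬x1 ∧ x2) ∨ (¬x3 ∧ ¬x1 ∧ x2) ∨ (x5 ∧ x4)   — distribute ∧ over ∨
≡ (x5 ∧ ¬x4 ∧ ¬x1 ∧ x2) ∨ (¬x3 ∧ ¬x1 ∧ x2) ∨ (x4 ∧ ¬x1 ∧ x2) ∨ (x5 ∧ x4)   — simplify

(x5 ∧ ¬x4 ∧ ¬x1 ∧ x2) ∨ (¬x3 ∧ ¬x1 ∧ x2) ∨ (x4 ∧ ¬x1 ∧ x2) ∨ (x5 ∧ x4)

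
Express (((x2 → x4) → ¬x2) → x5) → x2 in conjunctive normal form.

¬x5 ∨ x2

(((x2 → x4) → ¬x2) → x5) → x2
= ¬(((x2 → x4) → ¬x2) → x5) ∨ x2   (eliminate →)
= ¬(¬((x2 → x4) → ¬x2) ∨ x5) ∨ x2   (eliminate →)
= ¬(¬(¬(x2 → x4) ∨ ¬x2) ∨ x5) ∨ x2   (eliminate →)
= ¬(¬(¬(¬x2 ∨ x4) ∨ ¬x2) ∨ x5) ∨ x2   (eliminate →)
= (¬¬(¬(¬x2 ∨ x4) ∨ ¬x2) ∧ ¬x5) ∨ x2   (De Morgan)
= ((¬(¬x2 ∨ x4) ∨ ¬x2) ∧ ¬x5) ∨ x2   (double negation)
= (((¬¬x2 ∧ ¬x4) ∨ ¬x2) ∧ ¬x5) ∨ x2   (De Morgan)
= (((x2 ∧ ¬x4) ∨ ¬x2) ∧ ¬x5) ∨ x2   (double negation)
= (x2 ∨ ¬x2 ∨ x2) ∧ (¬x4 ∨ ¬x2 ∨ x2) ∧ (¬x5 ∨ x2)   (distribute ∨ over ∧)
= ¬x5 ∨ x2   (simplify)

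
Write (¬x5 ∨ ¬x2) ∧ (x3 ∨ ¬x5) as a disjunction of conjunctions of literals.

(¬x5 ∨ ¬x2) ∧ (x3 ∨ ¬x5)
⇔ (¬x5 ∧ x3) ∨ (¬x5 ∧ ¬x5) ∨ (¬x2 ∧ x3) ∨ (¬x2 ∧ ¬x5)   — distribute ∧ over ∨
⇔ ¬x5 ∨ (¬x2 ∧ x3)   — simplify

¬x5 ∨ (¬x2 ∧ x3)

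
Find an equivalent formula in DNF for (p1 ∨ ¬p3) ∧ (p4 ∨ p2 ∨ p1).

(p1 ∨ ¬p3) ∧ (p4 ∨ p2 ∨ p1)
⇔ (p1 ∧ p4) ∨ (p1 ∧ p2) ∨ (p1 ∧ p1) ∨ (¬p3 ∧ p4) ∨ (¬p3 ∧ p2) ∨ (¬p3 ∧ p1)   [distribute ∧ over ∨]
⇔ p1 ∨ (¬p3 ∧ p4) ∨ (¬p3 ∧ p2)   [simplify]

p1 ∨ (¬p3 ∧ p4) ∨ (¬p3 ∧ p2)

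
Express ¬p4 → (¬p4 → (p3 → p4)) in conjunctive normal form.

p4 ∨ ¬p3

¬p4 → (¬p4 → (p3 → p4))
≡ ¬¬p4 ∨ (¬p4 → (p3 → p4))   — eliminate →
≡ ¬¬p4 ∨ ¬¬p4 ∨ (p3 → p4)   — eliminate →
≡ ¬¬p4 ∨ ¬¬p4 ∨ ¬p3 ∨ p4   — eliminate →
≡ p4 ∨ ¬¬p4 ∨ ¬p3 ∨ p4   — double negation
≡ p4 ∨ p4 ∨ ¬p3 ∨ p4   — double negation
≡ p4 ∨ ¬p3   — simplify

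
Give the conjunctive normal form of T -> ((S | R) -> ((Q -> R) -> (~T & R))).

(~T | ~S | Q) & (~T | ~R)

T -> ((S | R) -> ((Q -> R) -> (~T & R)))
≡ ~T | ((S | R) -> ((Q -> R) -> (~T & R)))   [eliminate ->]
≡ ~T | ~(S | R) | ((Q -> R) -> (~T & R))   [eliminate ->]
≡ ~T | ~(S | R) | ~(Q -> R) | (~T & R)   [eliminate ->]
≡ ~T | ~(S | R) | ~(~Q | R) | (~T & R)   [eliminate ->]
≡ ~T | (~S & ~R) | ~(~Q | R) | (~T & R)   [De Morgan]
≡ ~T | (~S & ~R) | (~~Q & ~R) | (~T & R)   [De Morgan]
≡ ~T | (~S & ~R) | (Q & ~R) | (~T & R)   [double negation]
≡ (~T | ~S | Q | ~T) & (~T | ~S | Q | R) & (~T | ~S | ~R | ~T) & (~T | ~S | ~R | R) & (~T | ~R | Q | ~T) & (~T | ~R | Q | R) & (~T | ~R | ~R | ~T) & (~T | ~R | ~R | R)   [distribute | over &]
≡ (~T | ~S | Q) & (~T | ~R)   [simplify]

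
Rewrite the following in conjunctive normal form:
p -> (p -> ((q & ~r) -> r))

~p | ~q | r

p -> (p -> ((q & ~r) -> r))
≡ ~p | (p -> ((q & ~r) -> r))   (eliminate ->)
≡ ~p | ~p | ((q & ~r) -> r)   (eliminate ->)
≡ ~p | ~p | ~(q & ~r) | r   (eliminate ->)
≡ ~p | ~p | ~q | ~~r | r   (De Morgan)
≡ ~p | ~p | ~q | r | r   (double negation)
≡ ~p | ~q | r   (simplify)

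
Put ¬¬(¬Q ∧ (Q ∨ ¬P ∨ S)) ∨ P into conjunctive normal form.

¬¬(¬Q ∧ (Q ∨ ¬P ∨ S)) ∨ P
≡ ¬Q ∧ (Q ∨ ¬P ∨ S) ∨ P
≡ (¬Q ∨ P) ∧ (Q ∨ ¬P ∨ S ∨ P)
≡ ¬Q ∨ P

¬Q ∨ P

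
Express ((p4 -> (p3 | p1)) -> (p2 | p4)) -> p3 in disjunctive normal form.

(~p4 & ~p2) | p3

((p4 -> (p3 | p1)) -> (p2 | p4)) -> p3
≡ ~((p4 -> (p3 | p1)) -> (p2 | p4)) | p3   — eliminate ->
≡ ~(~(p4 -> (p3 | p1)) | p2 | p4) | p3   — eliminate ->
≡ ~(~(~p4 | p3 | p1) | p2 | p4) | p3   — eliminate ->
≡ (~~(~p4 | p3 | p1) & ~p2 & ~p4) | p3   — De Morgan
≡ ((~p4 | p3 | p1) & ~p2 & ~p4) | p3   — double negation
≡ (~p4 & ~p2 & ~p4) | (p3 & ~p2 & ~p4) | (p1 & ~p2 & ~p4) | p3   — distribute & over |
≡ (~p4 & ~p2) | p3   — simplify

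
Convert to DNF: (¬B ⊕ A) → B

(¬B ⊕ A) → B
≡ ¬(¬B ⊕ A) ∨ B   [eliminate →]
≡ ¬((¬B ∧ ¬A) ∨ (¬¬B ∧ A)) ∨ B   [expand ⊕]
≡ (¬(¬B ∧ ¬A) ∧ ¬(¬¬B ∧ A)) ∨ B   [De Morgan]
≡ ((¬¬B ∨ ¬¬A) ∧ ¬(¬¬B ∧ A)) ∨ B   [De Morgan]
≡ ((B ∨ ¬¬A) ∧ ¬(¬¬B ∧ A)) ∨ B   [double negation]
≡ ((B ∨ A) ∧ ¬(¬¬B ∧ A)) ∨ B   [double negation]
≡ ((B ∨ A) ∧ (¬¬¬B ∨ ¬A)) ∨ B   [De Morgan]
≡ ((B ∨ A) ∧ (¬B ∨ ¬A)) ∨ B   [double negation]
≡ (B ∧ ¬B) ∨ (B ∧ ¬A) ∨ (A ∧ ¬B) ∨ (A ∧ ¬A) ∨ B   [distribute ∧ over ∨]
≡ (A ∧ ¬B) ∨ B   [simplify]

(A ∧ ¬B) ∨ B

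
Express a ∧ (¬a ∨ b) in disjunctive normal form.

a ∧ b

a ∧ (¬a ∨ b)
≡ (a ∧ ¬a) ∨ (a ∧ b)
≡ a ∧ b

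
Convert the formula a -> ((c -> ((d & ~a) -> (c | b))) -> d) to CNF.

~a | d

a -> ((c -> ((d & ~a) -> (c | b))) -> d)
⇔ ~a | ((c -> ((d & ~a) -> (c | b))) -> d)   [eliminate ->]
⇔ ~a | ~(c -> ((d & ~a) -> (c | b))) | d   [eliminate ->]
⇔ ~a | ~(~c | ((d & ~a) -> (c | b))) | d   [eliminate ->]
⇔ ~a | ~(~c | ~(d & ~a) | c | b) | d   [eliminate ->]
⇔ ~a | (~~c & ~~(d & ~a) & ~c & ~b) | d   [De Morgan]
⇔ ~a | (c & ~~(d & ~a) & ~c & ~b) | d   [double negation]
⇔ ~a | (c & d & ~a & ~c & ~b) | d   [double negation]
⇔ (~a | c | d) & (~a | d | d) & (~a | ~a | d) & (~a | ~c | d) & (~a | ~b | d)   [distribute | over &]
⇔ ~a | d   [simplify]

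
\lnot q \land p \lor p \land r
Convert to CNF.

(\lnot q \lor r) \land p

\lnot q \land p \lor p \land r
≡ (\lnot q \lor p) \land (\lnot q \lor r) \land (p \lor p) \land (p \lor r)   — distribute \lor over \land
≡ (\lnot q \lor r) \land p   — simplify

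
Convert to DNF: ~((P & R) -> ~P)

P & R

~((P & R) -> ~P)
⇔ ~(~(P & R) | ~P)   [eliminate ->]
⇔ ~~(P & R) & ~~P   [De Morgan]
⇔ P & R & ~~P   [double negation]
⇔ P & R & P   [double negation]
⇔ P & R   [simplify]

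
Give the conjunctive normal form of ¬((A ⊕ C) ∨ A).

(¬C ∨ A) ∧ ¬A

¬((A ⊕ C) ∨ A)
= ¬(((A ∨ C) ∧ ¬(A ∧ C)) ∨ A)   [expand ⊕]
= ¬((A ∨ C) ∧ ¬(A ∧ C)) ∧ ¬A   [De Morgan]
= (¬(A ∨ C) ∨ ¬¬(A ∧ C)) ∧ ¬A   [De Morgan]
= ((¬A ∧ ¬C) ∨ ¬¬(A ∧ C)) ∧ ¬A   [De Morgan]
= ((¬A ∧ ¬C) ∨ (A ∧ C)) ∧ ¬A   [double negation]
= (¬A ∨ A) ∧ (¬A ∨ C) ∧ (¬C ∨ A) ∧ (¬C ∨ C) ∧ ¬A   [distribute ∨ over ∧]
= (¬C ∨ A) ∧ ¬A   [simplify]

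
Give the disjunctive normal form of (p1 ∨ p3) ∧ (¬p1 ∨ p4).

(p1 ∧ p4) ∨ (p3 ∧ ¬p1) ∨ (p3 ∧ p4)

(p1 ∨ p3) ∧ (¬p1 ∨ p4)
≡ (p1 ∧ ¬p1) ∨ (p1 ∧ p4) ∨ (p3 ∧ ¬p1) ∨ (p3 ∧ p4)   [distribute ∧ over ∨]
≡ (p1 ∧ p4) ∨ (p3 ∧ ¬p1) ∨ (p3 ∧ p4)   [simplify]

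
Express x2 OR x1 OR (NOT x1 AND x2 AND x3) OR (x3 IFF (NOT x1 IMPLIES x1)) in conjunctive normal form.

x2 OR x1 OR NOT x3

x2 OR x1 OR (NOT x1 AND x2 AND x3) OR (x3 IFF (NOT x1 IMPLIES x1))
= x2 OR x1 OR (NOT x1 AND x2 AND x3) OR ((x3 IMPLIES (NOT x1 IMPLIES x1)) AND ((NOT x1 IMPLIES x1) IMPLIES x3))   (eliminate IFF)
= x2 OR x1 OR (NOT x1 AND x2 AND x3) OR ((NOT x3 OR (NOT x1 IMPLIES x1)) AND ((NOT x1 IMPLIES x1) IMPLIES x3))   (eliminate IMPLIES)
= x2 OR x1 OR (NOT x1 AND x2 AND x3) OR ((NOT x3 OR NOT NOT x1 OR x1) AND ((NOT x1 IMPLIES x1) IMPLIES x3))   (eliminate IMPLIES)
= x2 OR x1 OR (NOT x1 AND x2 AND x3) OR ((NOT x3 OR NOT NOT x1 OR x1) AND (NOT (NOT x1 IMPLIES x1) OR x3))   (eliminate IMPLIES)
= x2 OR x1 OR (NOT x1 AND x2 AND x3) OR ((NOT x3 OR NOT NOT x1 OR x1) AND (NOT (NOT NOT x1 OR x1) OR x3))   (eliminate IMPLIES)
= x2 OR x1 OR (NOT x1 AND x2 AND x3) OR ((NOT x3 OR x1 OR x1) AND (NOT (NOT NOT x1 OR x1) OR x3))   (double negation)
= x2 OR x1 OR (NOT x1 AND x2 AND x3) OR ((NOT x3 OR x1 OR x1) AND ((NOT NOT NOT x1 AND NOT x1) OR x3))   (De Morgan)
= x2 OR x1 OR (NOT x1 AND x2 AND x3) OR ((NOT x3 OR x1 OR x1) AND ((NOT x1 AND NOT x1) OR x3))   (double negation)
= (x2 OR x1 OR NOT x1 OR NOT x3 OR x1 OR x1) AND (x2 OR x1 OR NOT x1 OR NOT x1 OR x3) AND (x2 OR x1 OR NOT x1 OR NOT x1 OR x3) AND (x2 OR x1 OR x2 OR NOT x3 OR x1 OR x1) AND (x2 OR x1 OR x2 OR NOT x1 OR x3) AND (x2 OR x1 OR x2 OR NOT x1 OR x3) AND (x2 OR x1 OR x3 OR NOT x3 OR x1 OR x1) AND (x2 OR x1 OR x3 OR NOT x1 OR x3) AND (x2 OR x1 OR x3 OR NOT x1 OR x3)   (distribute OR over AND)
= x2 OR x1 OR NOT x3   (simplify)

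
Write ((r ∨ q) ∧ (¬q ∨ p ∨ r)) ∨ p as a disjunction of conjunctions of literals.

r ∨ p

((r ∨ q) ∧ (¬q ∨ p ∨ r)) ∨ p
⇔ (r ∧ ¬q) ∨ (r ∧ p) ∨ (r ∧ r) ∨ (q ∧ ¬q) ∨ (q ∧ p) ∨ (q ∧ r) ∨ p   [distribute ∧ over ∨]
⇔ r ∨ p   [simplify]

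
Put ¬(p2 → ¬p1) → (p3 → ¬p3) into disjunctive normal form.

¬p2 ∨ ¬p1 ∨ ¬p3

¬(p2 → ¬p1) → (p3 → ¬p3)
≡ ¬¬(p2 → ¬p1) ∨ (p3 → ¬p3)   (eliminate →)
≡ ¬¬(¬p2 ∨ ¬p1) ∨ (p3 → ¬p3)   (eliminate →)
≡ ¬¬(¬p2 ∨ ¬p1) ∨ ¬p3 ∨ ¬p3   (eliminate →)
≡ ¬p2 ∨ ¬p1 ∨ ¬p3 ∨ ¬p3   (double negation)
≡ ¬p2 ∨ ¬p1 ∨ ¬p3   (simplify)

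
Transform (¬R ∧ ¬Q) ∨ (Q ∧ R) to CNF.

(¬R ∧ ¬Q) ∨ (Q ∧ R)
≡ (¬R ∨ Q) ∧ (¬R ∨ R) ∧ (¬Q ∨ Q) ∧ (¬Q ∨ R)   [distribute ∨ over ∧]
≡ (¬R ∨ Q) ∧ (¬Q ∨ R)   [simplify]

(¬R ∨ Q) ∧ (¬Q ∨ R)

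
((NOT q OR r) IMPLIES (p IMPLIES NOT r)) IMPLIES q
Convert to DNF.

(r AND p) OR q

((NOT q OR r) IMPLIES (p IMPLIES NOT r)) IMPLIES q
⇔ NOT ((NOT q OR r) IMPLIES (p IMPLIES NOT r)) OR q   [eliminate IMPLIES]
⇔ NOT (NOT (NOT q OR r) OR (p IMPLIES NOT r)) OR q   [eliminate IMPLIES]
⇔ NOT (NOT (NOT q OR r) OR NOT p OR NOT r) OR q   [eliminate IMPLIES]
⇔ (NOT NOT (NOT q OR r) AND NOT NOT p AND NOT NOT r) OR q   [De Morgan]
⇔ ((NOT q OR r) AND NOT NOT p AND NOT NOT r) OR q   [double negation]
⇔ ((NOT q OR r) AND p AND NOT NOT r) OR q   [double negation]
⇔ ((NOT q OR r) AND p AND r) OR q   [double negation]
⇔ (NOT q AND p AND r) OR (r AND p AND r) OR q   [distribute AND over OR]
⇔ (r AND p) OR q   [simplify]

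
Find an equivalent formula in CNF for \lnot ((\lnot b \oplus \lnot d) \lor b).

\lnot ((\lnot b \oplus \lnot d) \lor b)
≡ \lnot (((\lnot b \lor \lnot d) \land \lnot (\lnot b \land \lnot d)) \lor b)   — expand \oplus
≡ \lnot ((\lnot b \lor \lnot d) \land \lnot (\lnot b \land \lnot d)) \land \lnot b   — De Morgan
≡ (\lnot (\lnot b \lor \lnot d) \lor \lnot \lnot (\lnot b \land \lnot d)) \land \lnot b   — De Morgan
≡ ((\lnot \lnot b \land \lnot \lnot d) \lor \lnot \lnot (\lnot b \land \lnot d)) \land \lnot b   — De Morgan
≡ ((b \land \lnot \lnot d) \lor \lnot \lnot (\lnot b \land \lnot d)) \land \lnot b   — double negation
≡ ((b \land d) \lor \lnot \lnot (\lnot b \land \lnot d)) \land \lnot b   — double negation
≡ ((b \land d) \lor (\lnot b \land \lnot d)) \land \lnot b   — double negation
≡ (b \lor \lnot b) \land (b \lor \lnot d) \land (d \lor \lnot b) \land (d \lor \lnot d) \land \lnot b   — distribute \lor over \land
≡ (b \lor \lnot d) \land \lnot b   — simplify

(b \lor \lnot d) \land \lnot b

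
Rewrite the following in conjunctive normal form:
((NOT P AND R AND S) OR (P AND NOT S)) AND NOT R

(NOT P OR NOT S) AND (R OR P) AND (R OR NOT S) AND (S OR P) AND NOT R

((NOT P AND R AND S) OR (P AND NOT S)) AND NOT R
= (NOT P OR P) AND (NOT P OR NOT S) AND (R OR P) AND (R OR NOT S) AND (S OR P) AND (S OR NOT S) AND NOT R   [distribute OR over AND]
= (NOT P OR NOT S) AND (R OR P) AND (R OR NOT S) AND (S OR P) AND NOT R   [simplify]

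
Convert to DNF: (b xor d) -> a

(b xor d) -> a
≡ ~(b xor d) | a   (eliminate ->)
≡ ~((b & ~d) | (~b & d)) | a   (expand xor)
≡ (~(b & ~d) & ~(~b & d)) | a   (De Morgan)
≡ ((~b | ~~d) & ~(~b & d)) | a   (De Morgan)
≡ ((~b | d) & ~(~b & d)) | a   (double negation)
≡ ((~b | d) & (~~b | ~d)) | a   (De Morgan)
≡ ((~b | d) & (b | ~d)) | a   (double negation)
≡ (~b & b) | (~b & ~d) | (d & b) | (d & ~d) | a   (distribute & over |)
≡ (~b & ~d) | (d & b) | a   (simplify)

(~b & ~d) | (d & b) | a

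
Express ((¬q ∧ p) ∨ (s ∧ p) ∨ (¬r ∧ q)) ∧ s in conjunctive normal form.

((¬q ∧ p) ∨ (s ∧ p) ∨ (¬r ∧ q)) ∧ s
≡ (¬q ∨ s ∨ ¬r) ∧ (¬q ∨ s ∨ q) ∧ (¬q ∨ p ∨ ¬r) ∧ (¬q ∨ p ∨ q) ∧ (p ∨ s ∨ ¬r) ∧ (p ∨ s ∨ q) ∧ (p ∨ p ∨ ¬r) ∧ (p ∨ p ∨ q) ∧ s   [distribute ∨ over ∧]
≡ (p ∨ ¬r) ∧ (p ∨ q) ∧ s   [simplify]

(p ∨ ¬r) ∧ (p ∨ q) ∧ s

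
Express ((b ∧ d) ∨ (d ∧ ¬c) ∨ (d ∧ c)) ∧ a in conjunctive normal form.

d ∧ a

((b ∧ d) ∨ (d ∧ ¬c) ∨ (d ∧ c)) ∧ a
= (b ∨ d ∨ d) ∧ (b ∨ d ∨ c) ∧ (b ∨ ¬c ∨ d) ∧ (b ∨ ¬c ∨ c) ∧ (d ∨ d ∨ d) ∧ (d ∨ d ∨ c) ∧ (d ∨ ¬c ∨ d) ∧ (d ∨ ¬c ∨ c) ∧ a   (distribute ∨ over ∧)
= d ∧ a   (simplify)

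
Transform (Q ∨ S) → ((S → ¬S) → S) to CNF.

(Q ∨ S) → ((S → ¬S) → S)
⇔ ¬(Q ∨ S) ∨ ((S → ¬S) → S)   [eliminate →]
⇔ ¬(Q ∨ S) ∨ ¬(S → ¬S) ∨ S   [eliminate →]
⇔ ¬(Q ∨ S) ∨ ¬(¬S ∨ ¬S) ∨ S   [eliminate →]
⇔ (¬Q ∧ ¬S) ∨ ¬(¬S ∨ ¬S) ∨ S   [De Morgan]
⇔ (¬Q ∧ ¬S) ∨ (¬¬S ∧ ¬¬S) ∨ S   [De Morgan]
⇔ (¬Q ∧ ¬S) ∨ (S ∧ ¬¬S) ∨ S   [double negation]
⇔ (¬Q ∧ ¬S) ∨ (S ∧ S) ∨ S   [double negation]
⇔ (¬Q ∨ S ∨ S) ∧ (¬Q ∨ S ∨ S) ∧ (¬S ∨ S ∨ S) ∧ (¬S ∨ S ∨ S)   [distribute ∨ over ∧]
⇔ ¬Q ∨ S   [simplify]

¬Q ∨ S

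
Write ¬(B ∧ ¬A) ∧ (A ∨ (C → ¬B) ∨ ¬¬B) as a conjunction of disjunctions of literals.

¬B ∨ A

¬(B ∧ ¬A) ∧ (A ∨ (C → ¬B) ∨ ¬¬B)
= ¬(B ∧ ¬A) ∧ (A ∨ ¬C ∨ ¬B ∨ ¬¬B)   [eliminate →]
= (¬B ∨ ¬¬A) ∧ (A ∨ ¬C ∨ ¬B ∨ ¬¬B)   [De Morgan]
= (¬B ∨ A) ∧ (A ∨ ¬C ∨ ¬B ∨ ¬¬B)   [double negation]
= (¬B ∨ A) ∧ (A ∨ ¬C ∨ ¬B ∨ B)   [double negation]
= ¬B ∨ A   [simplify]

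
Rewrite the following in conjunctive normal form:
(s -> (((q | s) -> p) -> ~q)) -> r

(s -> (((q | s) -> p) -> ~q)) -> r
≡ ~(s -> (((q | s) -> p) -> ~q)) | r
≡ ~(~s | (((q | s) -> p) -> ~q)) | r
≡ ~(~s | ~((q | s) -> p) | ~q) | r
≡ ~(~s | ~(~(q | s) | p) | ~q) | r
≡ (~~s & ~~(~(q | s) | p) & ~~q) | r
≡ (s & ~~(~(q | s) | p) & ~~q) | r
≡ (s & (~(q | s) | p) & ~~q) | r
≡ (s & ((~q & ~s) | p) & ~~q) | r
≡ (s & ((~q & ~s) | p) & q) | r
≡ (s | r) & (~q | p | r) & (~s | p | r) & (q | r)

(s | r) & (~q | p | r) & (~s | p | r) & (q | r)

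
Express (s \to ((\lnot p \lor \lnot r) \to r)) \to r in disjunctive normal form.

(s \to ((\lnot p \lor \lnot r) \to r)) \to r
⇔ \lnot (s \to ((\lnot p \lor \lnot r) \to r)) \lor r   [eliminate \to]
⇔ \lnot (\lnot s \lor ((\lnot p \lor \lnot r) \to r)) \lor r   [eliminate \to]
⇔ \lnot (\lnot s \lor \lnot (\lnot p \lor \lnot r) \lor r) \lor r   [eliminate \to]
⇔ (\lnot \lnot s \land \lnot \lnot (\lnot p \lor \lnot r) \land \lnot r) \lor r   [De Morgan]
⇔ (s \land \lnot \lnot (\lnot p \lor \lnot r) \land \lnot r) \lor r   [double negation]
⇔ (s \land (\lnot p \lor \lnot r) \land \lnot r) \lor r   [double negation]
⇔ (s \land \lnot p \land \lnot r) \lor (s \land \lnot r \land \lnot r) \lor r   [distribute \land over \lor]
⇔ (s \land \lnot r) \lor r   [simplify]

(s \land \lnot r) \lor r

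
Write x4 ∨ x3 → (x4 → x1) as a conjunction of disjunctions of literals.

x4 ∨ x3 → (x4 → x1)
⇔ ¬(x4 ∨ x3) ∨ (x4 → x1)   (eliminate →)
⇔ ¬(x4 ∨ x3) ∨ ¬x4 ∨ x1   (eliminate →)
⇔ ¬x4 ∧ ¬x3 ∨ ¬x4 ∨ x1   (De Morgan)
⇔ (¬x4 ∨ ¬x4 ∨ x1) ∧ (¬x3 ∨ ¬x4 ∨ x1)   (distribute ∨ over ∧)
⇔ ¬x4 ∨ x1   (simplify)

¬x4 ∨ x1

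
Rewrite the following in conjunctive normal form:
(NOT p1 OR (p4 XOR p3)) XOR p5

(NOT p1 OR (p4 XOR p3)) XOR p5
≡ (NOT p1 OR (p4 XOR p3) OR p5) AND NOT ((NOT p1 OR (p4 XOR p3)) AND p5)   — expand XOR
≡ (NOT p1 OR ((p4 OR p3) AND NOT (p4 AND p3)) OR p5) AND NOT ((NOT p1 OR (p4 XOR p3)) AND p5)   — expand XOR
≡ (NOT p1 OR ((p4 OR p3) AND NOT (p4 AND p3)) OR p5) AND NOT ((NOT p1 OR ((p4 OR p3) AND NOT (p4 AND p3))) AND p5)   — expand XOR
≡ (NOT p1 OR ((p4 OR p3) AND (NOT p4 OR NOT p3)) OR p5) AND NOT ((NOT p1 OR ((p4 OR p3) AND NOT (p4 AND p3))) AND p5)   — De Morgan
≡ (NOT p1 OR ((p4 OR p3) AND (NOT p4 OR NOT p3)) OR p5) AND (NOT (NOT p1 OR ((p4 OR p3) AND NOT (p4 AND p3))) OR NOT p5)   — De Morgan
≡ (NOT p1 OR ((p4 OR p3) AND (NOT p4 OR NOT p3)) OR p5) AND ((NOT NOT p1 AND NOT ((p4 OR p3) AND NOT (p4 AND p3))) OR NOT p5)   — De Morgan
≡ (NOT p1 OR ((p4 OR p3) AND (NOT p4 OR NOT p3)) OR p5) AND ((p1 AND NOT ((p4 OR p3) AND NOT (p4 AND p3))) OR NOT p5)   — double negation
≡ (NOT p1 OR ((p4 OR p3) AND (NOT p4 OR NOT p3)) OR p5) AND ((p1 AND (NOT (p4 OR p3) OR NOT NOT (p4 AND p3))) OR NOT p5)   — De Morgan
≡ (NOT p1 OR ((p4 OR p3) AND (NOT p4 OR NOT p3)) OR p5) AND ((p1 AND ((NOT p4 AND NOT p3) OR NOT NOT (p4 AND p3))) OR NOT p5)   — De Morgan
≡ (NOT p1 OR ((p4 OR p3) AND (NOT p4 OR NOT p3)) OR p5) AND ((p1 AND ((NOT p4 AND NOT p3) OR (p4 AND p3))) OR NOT p5)   — double negation
≡ (NOT p1 OR p4 OR p3 OR p5) AND (NOT p1 OR NOT p4 OR NOT p3 OR p5) AND (p1 OR NOT p5) AND (NOT p4 OR p4 OR NOT p5) AND (NOT p4 OR p3 OR NOT p5) AND (NOT p3 OR p4 OR NOT p5) AND (NOT p3 OR p3 OR NOT p5)   — distribute OR over AND
≡ (NOT p1 OR p4 OR p3 OR p5) AND (NOT p1 OR NOT p4 OR NOT p3 OR p5) AND (p1 OR NOT p5) AND (NOT p4 OR p3 OR NOT p5) AND (NOT p3 OR p4 OR NOT p5)   — simplify

(NOT p1 OR p4 OR p3 OR p5) AND (NOT p1 OR NOT p4 OR NOT p3 OR p5) AND (p1 OR NOT p5) AND (NOT p4 OR p3 OR NOT p5) AND (NOT p3 OR p4 OR NOT p5)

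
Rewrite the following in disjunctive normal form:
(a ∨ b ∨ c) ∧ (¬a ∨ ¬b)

(a ∧ ¬b) ∨ (b ∧ ¬a) ∨ (c ∧ ¬a) ∨ (c ∧ ¬b)

(a ∨ b ∨ c) ∧ (¬a ∨ ¬b)
⇔ (a ∧ ¬a) ∨ (a ∧ ¬b) ∨ (b ∧ ¬a) ∨ (b ∧ ¬b) ∨ (c ∧ ¬a) ∨ (c ∧ ¬b)   [distribute ∧ over ∨]
⇔ (a ∧ ¬b) ∨ (b ∧ ¬a) ∨ (c ∧ ¬a) ∨ (c ∧ ¬b)   [simplify]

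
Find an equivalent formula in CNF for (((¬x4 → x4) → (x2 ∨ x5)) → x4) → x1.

¬x4 ∨ x1

(((¬x4 → x4) → (x2 ∨ x5)) → x4) → x1
= ¬(((¬x4 → x4) → (x2 ∨ x5)) → x4) ∨ x1   [eliminate →]
= ¬(¬((¬x4 → x4) → (x2 ∨ x5)) ∨ x4) ∨ x1   [eliminate →]
= ¬(¬(¬(¬x4 → x4) ∨ x2 ∨ x5) ∨ x4) ∨ x1   [eliminate →]
= ¬(¬(¬(¬¬x4 ∨ x4) ∨ x2 ∨ x5) ∨ x4) ∨ x1   [eliminate →]
= (¬¬(¬(¬¬x4 ∨ x4) ∨ x2 ∨ x5) ∧ ¬x4) ∨ x1   [De Morgan]
= ((¬(¬¬x4 ∨ x4) ∨ x2 ∨ x5) ∧ ¬x4) ∨ x1   [double negation]
= (((¬¬¬x4 ∧ ¬x4) ∨ x2 ∨ x5) ∧ ¬x4) ∨ x1   [De Morgan]
= (((¬x4 ∧ ¬x4) ∨ x2 ∨ x5) ∧ ¬x4) ∨ x1   [double negation]
= (¬x4 ∨ x2 ∨ x5 ∨ x1) ∧ (¬x4 ∨ x2 ∨ x5 ∨ x1) ∧ (¬x4 ∨ x1)   [distribute ∨ over ∧]
= ¬x4 ∨ x1   [simplify]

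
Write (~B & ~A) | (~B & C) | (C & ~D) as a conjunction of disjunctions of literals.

(~B & ~A) | (~B & C) | (C & ~D)
= (~B | ~B | C) & (~B | ~B | ~D) & (~B | C | C) & (~B | C | ~D) & (~A | ~B | C) & (~A | ~B | ~D) & (~A | C | C) & (~A | C | ~D)   [distribute | over &]
= (~B | C) & (~B | ~D) & (~A | C)   [simplify]

(~B | C) & (~B | ~D) & (~A | C)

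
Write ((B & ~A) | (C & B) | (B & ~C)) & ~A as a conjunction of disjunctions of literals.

((B & ~A) | (C & B) | (B & ~C)) & ~A
≡ (B | C | B) & (B | C | ~C) & (B | B | B) & (B | B | ~C) & (~A | C | B) & (~A | C | ~C) & (~A | B | B) & (~A | B | ~C) & ~A   [distribute | over &]
≡ B & ~A   [simplify]

B & ~A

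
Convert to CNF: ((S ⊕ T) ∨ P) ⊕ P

((S ⊕ T) ∨ P) ⊕ P
≡ ((S ⊕ T) ∨ P ∨ P) ∧ ¬(((S ⊕ T) ∨ P) ∧ P)   [expand ⊕]
≡ (((S ∨ T) ∧ ¬(S ∧ T)) ∨ P ∨ P) ∧ ¬(((S ⊕ T) ∨ P) ∧ P)   [expand ⊕]
≡ (((S ∨ T) ∧ ¬(S ∧ T)) ∨ P ∨ P) ∧ ¬((((S ∨ T) ∧ ¬(S ∧ T)) ∨ P) ∧ P)   [expand ⊕]
≡ (((S ∨ T) ∧ (¬S ∨ ¬T)) ∨ P ∨ P) ∧ ¬((((S ∨ T) ∧ ¬(S ∧ T)) ∨ P) ∧ P)   [De Morgan]
≡ (((S ∨ T) ∧ (¬S ∨ ¬T)) ∨ P ∨ P) ∧ (¬(((S ∨ T) ∧ ¬(S ∧ T)) ∨ P) ∨ ¬P)   [De Morgan]
≡ (((S ∨ T) ∧ (¬S ∨ ¬T)) ∨ P ∨ P) ∧ ((¬((S ∨ T) ∧ ¬(S ∧ T)) ∧ ¬P) ∨ ¬P)   [De Morgan]
≡ (((S ∨ T) ∧ (¬S ∨ ¬T)) ∨ P ∨ P) ∧ (((¬(S ∨ T) ∨ ¬¬(S ∧ T)) ∧ ¬P) ∨ ¬P)   [De Morgan]
≡ (((S ∨ T) ∧ (¬S ∨ ¬T)) ∨ P ∨ P) ∧ ((((¬S ∧ ¬T) ∨ ¬¬(S ∧ T)) ∧ ¬P) ∨ ¬P)   [De Morgan]
≡ (((S ∨ T) ∧ (¬S ∨ ¬T)) ∨ P ∨ P) ∧ ((((¬S ∧ ¬T) ∨ (S ∧ T)) ∧ ¬P) ∨ ¬P)   [double negation]
≡ (S ∨ T ∨ P ∨ P) ∧ (¬S ∨ ¬T ∨ P ∨ P) ∧ (¬S ∨ S ∨ ¬P) ∧ (¬S ∨ T ∨ ¬P) ∧ (¬T ∨ S ∨ ¬P) ∧ (¬T ∨ T ∨ ¬P) ∧ (¬P ∨ ¬P)   [distribute ∨ over ∧]
≡ (S ∨ T ∨ P) ∧ (¬S ∨ ¬T ∨ P) ∧ ¬P   [simplify]

(S ∨ T ∨ P) ∧ (¬S ∨ ¬T ∨ P) ∧ ¬P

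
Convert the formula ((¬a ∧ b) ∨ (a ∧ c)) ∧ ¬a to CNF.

((¬a ∧ b) ∨ (a ∧ c)) ∧ ¬a
≡ (¬a ∨ a) ∧ (¬a ∨ c) ∧ (b ∨ a) ∧ (b ∨ c) ∧ ¬a   [distribute ∨ over ∧]
≡ (b ∨ a) ∧ (b ∨ c) ∧ ¬a   [simplify]

(b ∨ a) ∧ (b ∨ c) ∧ ¬a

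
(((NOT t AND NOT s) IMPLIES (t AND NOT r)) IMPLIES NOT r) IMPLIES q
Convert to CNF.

(((NOT t AND NOT s) IMPLIES (t AND NOT r)) IMPLIES NOT r) IMPLIES q
≡ NOT (((NOT t AND NOT s) IMPLIES (t AND NOT r)) IMPLIES NOT r) OR q
≡ NOT (NOT ((NOT t AND NOT s) IMPLIES (t AND NOT r)) OR NOT r) OR q
≡ NOT (NOT (NOT (NOT t AND NOT s) OR (t AND NOT r)) OR NOT r) OR q
≡ (NOT NOT (NOT (NOT t AND NOT s) OR (t AND NOT r)) AND NOT NOT r) OR q
≡ ((NOT (NOT t AND NOT s) OR (t AND NOT r)) AND NOT NOT r) OR q
≡ ((NOT NOT t OR NOT NOT s OR (t AND NOT r)) AND NOT NOT r) OR q
≡ ((t OR NOT NOT s OR (t AND NOT r)) AND NOT NOT r) OR q
≡ ((t OR s OR (t AND NOT r)) AND NOT NOT r) OR q
≡ ((t OR s OR (t AND NOT r)) AND r) OR q
≡ (t OR s OR t OR q) AND (t OR s OR NOT r OR q) AND (r OR q)
≡ (t OR s OR q) AND (r OR q)

(t OR s OR q) AND (r OR q)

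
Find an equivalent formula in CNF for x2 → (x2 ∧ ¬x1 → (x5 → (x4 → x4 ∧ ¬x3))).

¬x2 ∨ x1 ∨ ¬x5 ∨ ¬x4 ∨ ¬x3

x2 → (x2 ∧ ¬x1 → (x5 → (x4 → x4 ∧ ¬x3)))
= ¬x2 ∨ (x2 ∧ ¬x1 → (x5 → (x4 → x4 ∧ ¬x3)))   [eliminate →]
= ¬x2 ∨ ¬(x2 ∧ ¬x1) ∨ (x5 → (x4 → x4 ∧ ¬x3))   [eliminate →]
= ¬x2 ∨ ¬(x2 ∧ ¬x1) ∨ ¬x5 ∨ (x4 → x4 ∧ ¬x3)   [eliminate →]
= ¬x2 ∨ ¬(x2 ∧ ¬x1) ∨ ¬x5 ∨ ¬x4 ∨ x4 ∧ ¬x3   [eliminate →]
= ¬x2 ∨ ¬x2 ∨ ¬¬x1 ∨ ¬x5 ∨ ¬x4 ∨ x4 ∧ ¬x3   [De Morgan]
= ¬x2 ∨ ¬x2 ∨ x1 ∨ ¬x5 ∨ ¬x4 ∨ x4 ∧ ¬x3   [double negation]
= (¬x2 ∨ ¬x2 ∨ x1 ∨ ¬x5 ∨ ¬x4 ∨ x4) ∧ (¬x2 ∨ ¬x2 ∨ x1 ∨ ¬x5 ∨ ¬x4 ∨ ¬x3)   [distribute ∨ over ∧]
= ¬x2 ∨ x1 ∨ ¬x5 ∨ ¬x4 ∨ ¬x3   [simplify]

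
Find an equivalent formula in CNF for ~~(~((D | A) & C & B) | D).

~A | ~C | ~B | D

~~(~((D | A) & C & B) | D)
≡ ~((D | A) & C & B) | D   [double negation]
≡ ~(D | A) | ~C | ~B | D   [De Morgan]
≡ (~D & ~A) | ~C | ~B | D   [De Morgan]
≡ (~D | ~C | ~B | D) & (~A | ~C | ~B | D)   [distribute | over &]
≡ ~A | ~C | ~B | D   [simplify]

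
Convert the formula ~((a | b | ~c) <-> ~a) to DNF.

~((a | b | ~c) <-> ~a)
≡ ~(((a | b | ~c) -> ~a) & (~a -> (a | b | ~c)))   — eliminate <->
≡ ~((~(a | b | ~c) | ~a) & (~a -> (a | b | ~c)))   — eliminate ->
≡ ~((~(a | b | ~c) | ~a) & (~~a | a | b | ~c))   — eliminate ->
≡ ~(~(a | b | ~c) | ~a) | ~(~~a | a | b | ~c)   — De Morgan
≡ (~~(a | b | ~c) & ~~a) | ~(~~a | a | b | ~c)   — De Morgan
≡ ((a | b | ~c) & ~~a) | ~(~~a | a | b | ~c)   — double negation
≡ ((a | b | ~c) & a) | ~(~~a | a | b | ~c)   — double negation
≡ ((a | b | ~c) & a) | (~~~a & ~a & ~b & ~~c)   — De Morgan
≡ ((a | b | ~c) & a) | (~a & ~a & ~b & ~~c)   — double negation
≡ ((a | b | ~c) & a) | (~a & ~a & ~b & c)   — double negation
≡ (a & a) | (b & a) | (~c & a) | (~a & ~a & ~b & c)   — distribute & over |
≡ a | (~a & ~b & c)   — simplify

a | (~a & ~b & c)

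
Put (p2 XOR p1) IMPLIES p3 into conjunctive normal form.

(NOT p2 OR p1 OR p3) AND (NOT p1 OR p2 OR p3)

(p2 XOR p1) IMPLIES p3
⇔ NOT (p2 XOR p1) OR p3   [eliminate IMPLIES]
⇔ NOT ((p2 OR p1) AND NOT (p2 AND p1)) OR p3   [expand XOR]
⇔ NOT (p2 OR p1) OR NOT NOT (p2 AND p1) OR p3   [De Morgan]
⇔ (NOT p2 AND NOT p1) OR NOT NOT (p2 AND p1) OR p3   [De Morgan]
⇔ (NOT p2 AND NOT p1) OR (p2 AND p1) OR p3   [double negation]
⇔ (NOT p2 OR p2 OR p3) AND (NOT p2 OR p1 OR p3) AND (NOT p1 OR p2 OR p3) AND (NOT p1 OR p1 OR p3)   [distribute OR over AND]
⇔ (NOT p2 OR p1 OR p3) AND (NOT p1 OR p2 OR p3)   [simplify]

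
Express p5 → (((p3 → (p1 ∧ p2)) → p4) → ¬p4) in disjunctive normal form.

p5 → (((p3 → (p1 ∧ p2)) → p4) → ¬p4)
= ¬p5 ∨ (((p3 → (p1 ∧ p2)) → p4) → ¬p4)
= ¬p5 ∨ ¬((p3 → (p1 ∧ p2)) → p4) ∨ ¬p4
= ¬p5 ∨ ¬(¬(p3 → (p1 ∧ p2)) ∨ p4) ∨ ¬p4
= ¬p5 ∨ ¬(¬(¬p3 ∨ (p1 ∧ p2)) ∨ p4) ∨ ¬p4
= ¬p5 ∨ (¬¬(¬p3 ∨ (p1 ∧ p2)) ∧ ¬p4) ∨ ¬p4
= ¬p5 ∨ ((¬p3 ∨ (p1 ∧ p2)) ∧ ¬p4) ∨ ¬p4
= ¬p5 ∨ (¬p3 ∧ ¬p4) ∨ (p1 ∧ p2 ∧ ¬p4) ∨ ¬p4
= ¬p5 ∨ ¬p4

¬p5 ∨ ¬p4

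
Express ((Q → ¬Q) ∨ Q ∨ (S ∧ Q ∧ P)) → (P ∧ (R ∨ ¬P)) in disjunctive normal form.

((Q → ¬Q) ∨ Q ∨ (S ∧ Q ∧ P)) → (P ∧ (R ∨ ¬P))
⇔ ¬((Q → ¬Q) ∨ Q ∨ (S ∧ Q ∧ P)) ∨ (P ∧ (R ∨ ¬P))   — eliminate →
⇔ ¬(¬Q ∨ ¬Q ∨ Q ∨ (S ∧ Q ∧ P)) ∨ (P ∧ (R ∨ ¬P))   — eliminate →
⇔ (¬¬Q ∧ ¬¬Q ∧ ¬Q ∧ ¬(S ∧ Q ∧ P)) ∨ (P ∧ (R ∨ ¬P))   — De Morgan
⇔ (Q ∧ ¬¬Q ∧ ¬Q ∧ ¬(S ∧ Q ∧ P)) ∨ (P ∧ (R ∨ ¬P))   — double negation
⇔ (Q ∧ Q ∧ ¬Q ∧ ¬(S ∧ Q ∧ P)) ∨ (P ∧ (R ∨ ¬P))   — double negation
⇔ (Q ∧ Q ∧ ¬Q ∧ (¬S ∨ ¬Q ∨ ¬P)) ∨ (P ∧ (R ∨ ¬P))   — De Morgan
⇔ (Q ∧ Q ∧ ¬Q ∧ ¬S) ∨ (Q ∧ Q ∧ ¬Q ∧ ¬Q) ∨ (Q ∧ Q ∧ ¬Q ∧ ¬P) ∨ (P ∧ R) ∨ (P ∧ ¬P)   — distribute ∧ over ∨
⇔ P ∧ R   — simplify

P ∧ R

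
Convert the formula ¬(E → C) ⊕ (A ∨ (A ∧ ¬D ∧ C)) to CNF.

¬(E → C) ⊕ (A ∨ (A ∧ ¬D ∧ C))
⇔ (¬(E → C) ∨ A ∨ (A ∧ ¬D ∧ C)) ∧ ¬(¬(E → C) ∧ (A ∨ (A ∧ ¬D ∧ C)))   — expand ⊕
⇔ (¬(¬E ∨ C) ∨ A ∨ (A ∧ ¬D ∧ C)) ∧ ¬(¬(E → C) ∧ (A ∨ (A ∧ ¬D ∧ C)))   — eliminate →
⇔ (¬(¬E ∨ C) ∨ A ∨ (A ∧ ¬D ∧ C)) ∧ ¬(¬(¬E ∨ C) ∧ (A ∨ (A ∧ ¬D ∧ C)))   — eliminate →
⇔ ((¬¬E ∧ ¬C) ∨ A ∨ (A ∧ ¬D ∧ C)) ∧ ¬(¬(¬E ∨ C) ∧ (A ∨ (A ∧ ¬D ∧ C)))   — De Morgan
⇔ ((E ∧ ¬C) ∨ A ∨ (A ∧ ¬D ∧ C)) ∧ ¬(¬(¬E ∨ C) ∧ (A ∨ (A ∧ ¬D ∧ C)))   — double negation
⇔ ((E ∧ ¬C) ∨ A ∨ (A ∧ ¬D ∧ C)) ∧ (¬¬(¬E ∨ C) ∨ ¬(A ∨ (A ∧ ¬D ∧ C)))   — De Morgan
⇔ ((E ∧ ¬C) ∨ A ∨ (A ∧ ¬D ∧ C)) ∧ (¬E ∨ C ∨ ¬(A ∨ (A ∧ ¬D ∧ C)))   — double negation
⇔ ((E ∧ ¬C) ∨ A ∨ (A ∧ ¬D ∧ C)) ∧ (¬E ∨ C ∨ (¬A ∧ ¬(A ∧ ¬D ∧ C)))   — De Morgan
⇔ ((E ∧ ¬C) ∨ A ∨ (A ∧ ¬D ∧ C)) ∧ (¬E ∨ C ∨ (¬A ∧ (¬A ∨ ¬¬D ∨ ¬C)))   — De Morgan
⇔ ((E ∧ ¬C) ∨ A ∨ (A ∧ ¬D ∧ C)) ∧ (¬E ∨ C ∨ (¬A ∧ (¬A ∨ D ∨ ¬C)))   — double negation
⇔ (E ∨ A ∨ A) ∧ (E ∨ A ∨ ¬D) ∧ (E ∨ A ∨ C) ∧ (¬C ∨ A ∨ A) ∧ (¬C ∨ A ∨ ¬D) ∧ (¬C ∨ A ∨ C) ∧ (¬E ∨ C ∨ ¬A) ∧ (¬E ∨ C ∨ ¬A ∨ D ∨ ¬C)   — distribute ∨ over ∧
⇔ (E ∨ A) ∧ (¬C ∨ A) ∧ (¬E ∨ C ∨ ¬A)   — simplify

(E ∨ A) ∧ (¬C ∨ A) ∧ (¬E ∨ C ∨ ¬A)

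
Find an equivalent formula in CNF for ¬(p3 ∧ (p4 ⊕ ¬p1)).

(¬p3 ∨ ¬p4 ∨ ¬p1) ∧ (¬p3 ∨ p1 ∨ p4)

¬(p3 ∧ (p4 ⊕ ¬p1))
≡ ¬(p3 ∧ (p4 ∨ ¬p1) ∧ ¬(p4 ∧ ¬p1))   [expand ⊕]
≡ ¬p3 ∨ ¬(p4 ∨ ¬p1) ∨ ¬¬(p4 ∧ ¬p1)   [De Morgan]
≡ ¬p3 ∨ (¬p4 ∧ ¬¬p1) ∨ ¬¬(p4 ∧ ¬p1)   [De Morgan]
≡ ¬p3 ∨ (¬p4 ∧ p1) ∨ ¬¬(p4 ∧ ¬p1)   [double negation]
≡ ¬p3 ∨ (¬p4 ∧ p1) ∨ (p4 ∧ ¬p1)   [double negation]
≡ (¬p3 ∨ ¬p4 ∨ p4) ∧ (¬p3 ∨ ¬p4 ∨ ¬p1) ∧ (¬p3 ∨ p1 ∨ p4) ∧ (¬p3 ∨ p1 ∨ ¬p1)   [distribute ∨ over ∧]
≡ (¬p3 ∨ ¬p4 ∨ ¬p1) ∧ (¬p3 ∨ p1 ∨ p4)   [simplify]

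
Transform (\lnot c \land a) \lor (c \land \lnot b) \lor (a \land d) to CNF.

(\lnot c \lor \lnot b \lor d) \land (a \lor c) \land (a \lor \lnot b)

(\lnot c \land a) \lor (c \land \lnot b) \lor (a \land d)
⇔ (\lnot c \lor c \lor a) \land (\lnot c \lor c \lor d) \land (\lnot c \lor \lnot b \lor a) \land (\lnot c \lor \lnot b \lor d) \land (a \lor c \lor a) \land (a \lor c \lor d) \land (a \lor \lnot b \lor a) \land (a \lor \lnot b \lor d)   [distribute \lor over \land]
⇔ (\lnot c \lor \lnot b \lor d) \land (a \lor c) \land (a \lor \lnot b)   [simplify]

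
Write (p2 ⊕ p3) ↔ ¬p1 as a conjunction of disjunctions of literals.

(¬p2 ∨ p3 ∨ ¬p1) ∧ (¬p3 ∨ p2 ∨ ¬p1) ∧ (p1 ∨ p2 ∨ p3) ∧ (p1 ∨ ¬p2 ∨ ¬p3)

(p2 ⊕ p3) ↔ ¬p1
≡ ((p2 ⊕ p3) → ¬p1) ∧ (¬p1 → (p2 ⊕ p3))   (eliminate ↔)
≡ (¬(p2 ⊕ p3) ∨ ¬p1) ∧ (¬p1 → (p2 ⊕ p3))   (eliminate →)
≡ (¬((p2 ∨ p3) ∧ ¬(p2 ∧ p3)) ∨ ¬p1) ∧ (¬p1 → (p2 ⊕ p3))   (expand ⊕)
≡ (¬((p2 ∨ p3) ∧ ¬(p2 ∧ p3)) ∨ ¬p1) ∧ (¬¬p1 ∨ (p2 ⊕ p3))   (eliminate →)
≡ (¬((p2 ∨ p3) ∧ ¬(p2 ∧ p3)) ∨ ¬p1) ∧ (¬¬p1 ∨ ((p2 ∨ p3) ∧ ¬(p2 ∧ p3)))   (expand ⊕)
≡ (¬(p2 ∨ p3) ∨ ¬¬(p2 ∧ p3) ∨ ¬p1) ∧ (¬¬p1 ∨ ((p2 ∨ p3) ∧ ¬(p2 ∧ p3)))   (De Morgan)
≡ ((¬p2 ∧ ¬p3) ∨ ¬¬(p2 ∧ p3) ∨ ¬p1) ∧ (¬¬p1 ∨ ((p2 ∨ p3) ∧ ¬(p2 ∧ p3)))   (De Morgan)
≡ ((¬p2 ∧ ¬p3) ∨ (p2 ∧ p3) ∨ ¬p1) ∧ (¬¬p1 ∨ ((p2 ∨ p3) ∧ ¬(p2 ∧ p3)))   (double negation)
≡ ((¬p2 ∧ ¬p3) ∨ (p2 ∧ p3) ∨ ¬p1) ∧ (p1 ∨ ((p2 ∨ p3) ∧ ¬(p2 ∧ p3)))   (double negation)
≡ ((¬p2 ∧ ¬p3) ∨ (p2 ∧ p3) ∨ ¬p1) ∧ (p1 ∨ ((p2 ∨ p3) ∧ (¬p2 ∨ ¬p3)))   (De Morgan)
≡ (¬p2 ∨ p2 ∨ ¬p1) ∧ (¬p2 ∨ p3 ∨ ¬p1) ∧ (¬p3 ∨ p2 ∨ ¬p1) ∧ (¬p3 ∨ p3 ∨ ¬p1) ∧ (p1 ∨ p2 ∨ p3) ∧ (p1 ∨ ¬p2 ∨ ¬p3)   (distribute ∨ over ∧)
≡ (¬p2 ∨ p3 ∨ ¬p1) ∧ (¬p3 ∨ p2 ∨ ¬p1) ∧ (p1 ∨ p2 ∨ p3) ∧ (p1 ∨ ¬p2 ∨ ¬p3)   (simplify)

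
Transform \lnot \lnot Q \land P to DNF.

Q \land P

\lnot \lnot Q \land P
= Q \land P   — double negation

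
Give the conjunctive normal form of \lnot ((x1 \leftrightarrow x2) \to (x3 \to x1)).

(\lnot x2 \lor x1) \land x3 \land \lnot x1

\lnot ((x1 \leftrightarrow x2) \to (x3 \to x1))
= \lnot (\lnot (x1 \leftrightarrow x2) \lor (x3 \to x1))   (eliminate \to)
= \lnot (\lnot ((x1 \to x2) \land (x2 \to x1)) \lor (x3 \to x1))   (eliminate \leftrightarrow)
= \lnot (\lnot ((\lnot x1 \lor x2) \land (x2 \to x1)) \lor (x3 \to x1))   (eliminate \to)
= \lnot (\lnot ((\lnot x1 \lor x2) \land (\lnot x2 \lor x1)) \lor (x3 \to x1))   (eliminate \to)
= \lnot (\lnot ((\lnot x1 \lor x2) \land (\lnot x2 \lor x1)) \lor \lnot x3 \lor x1)   (eliminate \to)
= \lnot \lnot ((\lnot x1 \lor x2) \land (\lnot x2 \lor x1)) \land \lnot \lnot x3 \land \lnot x1   (De Morgan)
= (\lnot x1 \lor x2) \land (\lnot x2 \lor x1) \land \lnot \lnot x3 \land \lnot x1   (double negation)
= (\lnot x1 \lor x2) \land (\lnot x2 \lor x1) \land x3 \land \lnot x1   (double negation)
= (\lnot x2 \lor x1) \land x3 \land \lnot x1   (simplify)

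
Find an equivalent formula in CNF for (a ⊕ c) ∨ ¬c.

(a ⊕ c) ∨ ¬c
= ((a ∨ c) ∧ ¬(a ∧ c)) ∨ ¬c   [expand ⊕]
= ((a ∨ c) ∧ (¬a ∨ ¬c)) ∨ ¬c   [De Morgan]
= (a ∨ c ∨ ¬c) ∧ (¬a ∨ ¬c ∨ ¬c)   [distribute ∨ over ∧]
= ¬a ∨ ¬c   [simplify]

¬a ∨ ¬c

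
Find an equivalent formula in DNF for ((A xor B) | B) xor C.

(A & ~B & ~C) | (B & ~C) | (~A & ~B & C)

((A xor B) | B) xor C
≡ (((A xor B) | B) & ~C) | (~((A xor B) | B) & C)   [expand xor]
≡ (((A & ~B) | (~A & B) | B) & ~C) | (~((A xor B) | B) & C)   [expand xor]
≡ (((A & ~B) | (~A & B) | B) & ~C) | (~((A & ~B) | (~A & B) | B) & C)   [expand xor]
≡ (((A & ~B) | (~A & B) | B) & ~C) | (~(A & ~B) & ~(~A & B) & ~B & C)   [De Morgan]
≡ (((A & ~B) | (~A & B) | B) & ~C) | ((~A | ~~B) & ~(~A & B) & ~B & C)   [De Morgan]
≡ (((A & ~B) | (~A & B) | B) & ~C) | ((~A | B) & ~(~A & B) & ~B & C)   [double negation]
≡ (((A & ~B) | (~A & B) | B) & ~C) | ((~A | B) & (~~A | ~B) & ~B & C)   [De Morgan]
≡ (((A & ~B) | (~A & B) | B) & ~C) | ((~A | B) & (A | ~B) & ~B & C)   [double negation]
≡ (A & ~B & ~C) | (~A & B & ~C) | (B & ~C) | (~A & A & ~B & C) | (~A & ~B & ~B & C) | (B & A & ~B & C) | (B & ~B & ~B & C)   [distribute & over |]
≡ (A & ~B & ~C) | (B & ~C) | (~A & ~B & C)   [simplify]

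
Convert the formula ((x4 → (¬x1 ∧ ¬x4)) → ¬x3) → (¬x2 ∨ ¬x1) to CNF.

((x4 → (¬x1 ∧ ¬x4)) → ¬x3) → (¬x2 ∨ ¬x1)
⇔ ¬((x4 → (¬x1 ∧ ¬x4)) → ¬x3) ∨ ¬x2 ∨ ¬x1   [eliminate →]
⇔ ¬(¬(x4 → (¬x1 ∧ ¬x4)) ∨ ¬x3) ∨ ¬x2 ∨ ¬x1   [eliminate →]
⇔ ¬(¬(¬x4 ∨ (¬x1 ∧ ¬x4)) ∨ ¬x3) ∨ ¬x2 ∨ ¬x1   [eliminate →]
⇔ (¬¬(¬x4 ∨ (¬x1 ∧ ¬x4)) ∧ ¬¬x3) ∨ ¬x2 ∨ ¬x1   [De Morgan]
⇔ ((¬x4 ∨ (¬x1 ∧ ¬x4)) ∧ ¬¬x3) ∨ ¬x2 ∨ ¬x1   [double negation]
⇔ ((¬x4 ∨ (¬x1 ∧ ¬x4)) ∧ x3) ∨ ¬x2 ∨ ¬x1   [double negation]
⇔ (¬x4 ∨ ¬x1 ∨ ¬x2 ∨ ¬x1) ∧ (¬x4 ∨ ¬x4 ∨ ¬x2 ∨ ¬x1) ∧ (x3 ∨ ¬x2 ∨ ¬x1)   [distribute ∨ over ∧]
⇔ (¬x4 ∨ ¬x1 ∨ ¬x2) ∧ (x3 ∨ ¬x2 ∨ ¬x1)   [simplify]

(¬x4 ∨ ¬x1 ∨ ¬x2) ∧ (x3 ∨ ¬x2 ∨ ¬x1)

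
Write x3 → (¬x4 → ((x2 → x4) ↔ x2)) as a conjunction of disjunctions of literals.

(¬x3 ∨ x4 ∨ x2) ∧ (¬x3 ∨ x4 ∨ ¬x2)

x3 → (¬x4 → ((x2 → x4) ↔ x2))
⇔ ¬x3 ∨ (¬x4 → ((x2 → x4) ↔ x2))
⇔ ¬x3 ∨ ¬¬x4 ∨ ((x2 → x4) ↔ x2)
⇔ ¬x3 ∨ ¬¬x4 ∨ (((x2 → x4) → x2) ∧ (x2 → (x2 → x4)))
⇔ ¬x3 ∨ ¬¬x4 ∨ ((¬(x2 → x4) ∨ x2) ∧ (x2 → (x2 → x4)))
⇔ ¬x3 ∨ ¬¬x4 ∨ ((¬(¬x2 ∨ x4) ∨ x2) ∧ (x2 → (x2 → x4)))
⇔ ¬x3 ∨ ¬¬x4 ∨ ((¬(¬x2 ∨ x4) ∨ x2) ∧ (¬x2 ∨ (x2 → x4)))
⇔ ¬x3 ∨ ¬¬x4 ∨ ((¬(¬x2 ∨ x4) ∨ x2) ∧ (¬x2 ∨ ¬x2 ∨ x4))
⇔ ¬x3 ∨ x4 ∨ ((¬(¬x2 ∨ x4) ∨ x2) ∧ (¬x2 ∨ ¬x2 ∨ x4))
⇔ ¬x3 ∨ x4 ∨ (((¬¬x2 ∧ ¬x4) ∨ x2) ∧ (¬x2 ∨ ¬x2 ∨ x4))
⇔ ¬x3 ∨ x4 ∨ (((x2 ∧ ¬x4) ∨ x2) ∧ (¬x2 ∨ ¬x2 ∨ x4))
⇔ (¬x3 ∨ x4 ∨ x2 ∨ x2) ∧ (¬x3 ∨ x4 ∨ ¬x4 ∨ x2) ∧ (¬x3 ∨ x4 ∨ ¬x2 ∨ ¬x2 ∨ x4)
⇔ (¬x3 ∨ x4 ∨ x2) ∧ (¬x3 ∨ x4 ∨ ¬x2)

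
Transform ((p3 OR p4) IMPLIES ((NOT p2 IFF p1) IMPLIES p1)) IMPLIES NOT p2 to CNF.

(p3 OR p4 OR NOT p2) AND (NOT p1 OR NOT p2)

((p3 OR p4) IMPLIES ((NOT p2 IFF p1) IMPLIES p1)) IMPLIES NOT p2
= NOT ((p3 OR p4) IMPLIES ((NOT p2 IFF p1) IMPLIES p1)) OR NOT p2   [eliminate IMPLIES]
= NOT (NOT (p3 OR p4) OR ((NOT p2 IFF p1) IMPLIES p1)) OR NOT p2   [eliminate IMPLIES]
= NOT (NOT (p3 OR p4) OR NOT (NOT p2 IFF p1) OR p1) OR NOT p2   [eliminate IMPLIES]
= NOT (NOT (p3 OR p4) OR NOT ((NOT p2 IMPLIES p1) AND (p1 IMPLIES NOT p2)) OR p1) OR NOT p2   [eliminate IFF]
= NOT (NOT (p3 OR p4) OR NOT ((NOT NOT p2 OR p1) AND (p1 IMPLIES NOT p2)) OR p1) OR NOT p2   [eliminate IMPLIES]
= NOT (NOT (p3 OR p4) OR NOT ((NOT NOT p2 OR p1) AND (NOT p1 OR NOT p2)) OR p1) OR NOT p2   [eliminate IMPLIES]
= (NOT NOT (p3 OR p4) AND NOT NOT ((NOT NOT p2 OR p1) AND (NOT p1 OR NOT p2)) AND NOT p1) OR NOT p2   [De Morgan]
= ((p3 OR p4) AND NOT NOT ((NOT NOT p2 OR p1) AND (NOT p1 OR NOT p2)) AND NOT p1) OR NOT p2   [double negation]
= ((p3 OR p4) AND (NOT NOT p2 OR p1) AND (NOT p1 OR NOT p2) AND NOT p1) OR NOT p2   [double negation]
= ((p3 OR p4) AND (p2 OR p1) AND (NOT p1 OR NOT p2) AND NOT p1) OR NOT p2   [double negation]
= (p3 OR p4 OR NOT p2) AND (p2 OR p1 OR NOT p2) AND (NOT p1 OR NOT p2 OR NOT p2) AND (NOT p1 OR NOT p2)   [distribute OR over AND]
= (p3 OR p4 OR NOT p2) AND (NOT p1 OR NOT p2)   [simplify]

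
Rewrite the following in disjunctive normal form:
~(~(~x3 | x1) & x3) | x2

~(~(~x3 | x1) & x3) | x2
= ~~(~x3 | x1) | ~x3 | x2   (De Morgan)
= ~x3 | x1 | ~x3 | x2   (double negation)
= ~x3 | x1 | x2   (simplify)

~x3 | x1 | x2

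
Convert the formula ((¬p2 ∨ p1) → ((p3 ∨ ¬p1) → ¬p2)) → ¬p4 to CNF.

(¬p2 ∨ p1 ∨ ¬p4) ∧ (p3 ∨ ¬p1 ∨ ¬p4) ∧ (p2 ∨ ¬p4)

((¬p2 ∨ p1) → ((p3 ∨ ¬p1) → ¬p2)) → ¬p4
⇔ ¬((¬p2 ∨ p1) → ((p3 ∨ ¬p1) → ¬p2)) ∨ ¬p4
⇔ ¬(¬(¬p2 ∨ p1) ∨ ((p3 ∨ ¬p1) → ¬p2)) ∨ ¬p4
⇔ ¬(¬(¬p2 ∨ p1) ∨ ¬(p3 ∨ ¬p1) ∨ ¬p2) ∨ ¬p4
⇔ (¬¬(¬p2 ∨ p1) ∧ ¬¬(p3 ∨ ¬p1) ∧ ¬¬p2) ∨ ¬p4
⇔ ((¬p2 ∨ p1) ∧ ¬¬(p3 ∨ ¬p1) ∧ ¬¬p2) ∨ ¬p4
⇔ ((¬p2 ∨ p1) ∧ (p3 ∨ ¬p1) ∧ ¬¬p2) ∨ ¬p4
⇔ ((¬p2 ∨ p1) ∧ (p3 ∨ ¬p1) ∧ p2) ∨ ¬p4
⇔ (¬p2 ∨ p1 ∨ ¬p4) ∧ (p3 ∨ ¬p1 ∨ ¬p4) ∧ (p2 ∨ ¬p4)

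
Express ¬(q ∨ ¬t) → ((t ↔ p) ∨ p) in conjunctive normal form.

q ∨ ¬t ∨ p

¬(q ∨ ¬t) → ((t ↔ p) ∨ p)
≡ ¬¬(q ∨ ¬t) ∨ (t ↔ p) ∨ p   (eliminate →)
≡ ¬¬(q ∨ ¬t) ∨ ((t → p) ∧ (p → t)) ∨ p   (eliminate ↔)
≡ ¬¬(q ∨ ¬t) ∨ ((¬t ∨ p) ∧ (p → t)) ∨ p   (eliminate →)
≡ ¬¬(q ∨ ¬t) ∨ ((¬t ∨ p) ∧ (¬p ∨ t)) ∨ p   (eliminate →)
≡ q ∨ ¬t ∨ ((¬t ∨ p) ∧ (¬p ∨ t)) ∨ p   (double negation)
≡ (q ∨ ¬t ∨ ¬t ∨ p ∨ p) ∧ (q ∨ ¬t ∨ ¬p ∨ t ∨ p)   (distribute ∨ over ∧)
≡ q ∨ ¬t ∨ p   (simplify)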